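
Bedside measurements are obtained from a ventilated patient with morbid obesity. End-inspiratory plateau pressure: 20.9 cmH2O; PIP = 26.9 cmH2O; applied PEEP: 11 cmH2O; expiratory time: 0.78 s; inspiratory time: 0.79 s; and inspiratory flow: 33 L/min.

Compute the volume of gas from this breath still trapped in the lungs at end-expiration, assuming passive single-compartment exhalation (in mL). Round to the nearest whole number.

Flow: 33 L/min ÷ 60 = 0.55 L/s.
Vt = flow × Ti = 0.55 L/s × 0.79 s × 1000 mL/L = 434.5 mL.
R = (PIP − Pplat)/V̇ = (26.9 − 20.9) / 0.55 = 6.0/0.55 = 10.909 cmH2O·s/L.
C = Vt/(Pplat − PEEP) = 434.5 / (20.9 − 11) = 434.5/9.9 = 43.889 mL/cmH2O.
τ = R × C = 10.909 × 0.04389 L/cmH2O = 0.4788 s.
Fraction remaining = e^(−Te/τ) = e^(−0.78/0.4788) = 0.1961.
Trapped volume = 434.5 × 0.1961 = 85.205 mL.

85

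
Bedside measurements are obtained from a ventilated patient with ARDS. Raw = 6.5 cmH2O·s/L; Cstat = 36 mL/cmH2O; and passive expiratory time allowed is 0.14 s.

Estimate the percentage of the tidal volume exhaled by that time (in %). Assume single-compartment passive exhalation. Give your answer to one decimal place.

45.0

τ = R × C = 6.5 × 36 mL/cmH2O = 6.5 × 0.036 L/cmH2O = 0.234 s.
Passive exhalation: V(t)/V₀ = e^(−t/τ) = e^(−0.14/0.234) = 0.5498.
Fraction exhaled = 1 − 0.5498 = 0.4502 → 45.02%.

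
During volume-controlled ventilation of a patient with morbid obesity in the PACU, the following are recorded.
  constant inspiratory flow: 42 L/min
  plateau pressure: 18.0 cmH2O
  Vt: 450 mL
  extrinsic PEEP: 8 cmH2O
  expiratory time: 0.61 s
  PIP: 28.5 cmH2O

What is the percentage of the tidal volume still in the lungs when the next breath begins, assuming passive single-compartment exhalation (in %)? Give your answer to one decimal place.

40.5

Flow: 42 L/min ÷ 60 = 0.7 L/s.
R = (PIP − Pplat)/V̇ = (28.5 − 18.0) / 0.7 = 10.5/0.7 = 15.0 cmH2O·s/L.
C = Vt/(Pplat − PEEP) = 450.0 / (18.0 − 8) = 450.0/10.0 = 45.0 mL/cmH2O.
τ = R × C = 15.0 × 0.045 L/cmH2O = 0.675 s.
Fraction remaining at end-expiration = e^(−Te/τ) = e^(−0.61/0.675) = 0.4051 → 40.51%.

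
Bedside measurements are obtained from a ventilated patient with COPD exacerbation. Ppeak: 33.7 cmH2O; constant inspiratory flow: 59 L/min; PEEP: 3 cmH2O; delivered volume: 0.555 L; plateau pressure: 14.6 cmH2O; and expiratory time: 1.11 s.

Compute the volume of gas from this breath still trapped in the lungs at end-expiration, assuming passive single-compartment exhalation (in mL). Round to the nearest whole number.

Flow: 59 L/min ÷ 60 = 0.9833 L/s.
R = (PIP − Pplat)/V̇ = (33.7 − 14.6) / 0.9833 = 19.1/0.9833 = 19.424 cmH2O·s/L.
C = Vt/(Pplat − PEEP) = 555.0 / (14.6 − 3) = 555.0/11.6 = 47.845 mL/cmH2O.
τ = R × C = 19.424 × 0.04785 L/cmH2O = 0.9294 s.
Fraction remaining = e^(−Te/τ) = e^(−1.11/0.9294) = 0.3029.
Trapped volume = 555.0 × 0.3029 = 168.11 mL.

168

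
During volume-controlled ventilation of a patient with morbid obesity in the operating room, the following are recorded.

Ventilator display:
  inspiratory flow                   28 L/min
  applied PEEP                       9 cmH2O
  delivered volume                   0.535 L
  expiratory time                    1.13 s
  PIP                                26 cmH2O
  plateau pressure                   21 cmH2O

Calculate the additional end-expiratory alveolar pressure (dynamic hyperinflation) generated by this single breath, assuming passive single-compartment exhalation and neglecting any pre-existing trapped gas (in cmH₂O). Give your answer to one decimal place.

1.1

Flow: 28 L/min ÷ 60 = 0.4667 L/s.
R = (PIP − Pplat)/V̇ = (26 − 21) / 0.4667 = 5.0/0.4667 = 10.714 cmH2O·s/L.
C = Vt/(Pplat − PEEP) = 535.0 / (21 − 9) = 535.0/12.0 = 44.583 mL/cmH2O.
τ = R × C = 10.714 × 0.04458 L/cmH2O = 0.4776 s.
Fraction remaining = e^(−Te/τ) = e^(−1.13/0.4776) = 0.09386; trapped volume = 535.0 × 0.09386 = 50.215 mL.
Additional alveolar pressure from trapping ≈ V_trapped / C = 50.215 / 44.583 = 1.126 cmH2O.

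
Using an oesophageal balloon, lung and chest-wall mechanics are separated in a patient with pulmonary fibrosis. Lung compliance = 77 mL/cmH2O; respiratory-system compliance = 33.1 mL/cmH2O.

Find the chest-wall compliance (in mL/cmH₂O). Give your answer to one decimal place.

1/Ccw = 1/Crs − 1/CL.
1/Ccw = 1/33.1 − 1/77 = 0.01722.
Ccw = 58.072 mL/cmH2O.

58.1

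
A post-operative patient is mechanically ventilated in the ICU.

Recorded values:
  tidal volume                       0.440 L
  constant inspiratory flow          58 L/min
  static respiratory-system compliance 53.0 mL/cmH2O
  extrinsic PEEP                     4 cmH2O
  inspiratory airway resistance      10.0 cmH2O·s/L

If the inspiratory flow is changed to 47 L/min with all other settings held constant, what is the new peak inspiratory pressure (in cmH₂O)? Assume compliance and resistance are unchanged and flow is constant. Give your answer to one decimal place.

20.1

Flow: 58 L/min ÷ 60 = 0.9667 L/s.
New flow: 47 L/min ÷ 60 = 0.7833 L/s.
PIP = Vt/C + R·V̇ + PEEP (constant-flow equation of motion).
Only the resistive term changes: ΔPIP = R × ΔV̇ = 10.0 × (0.7833 − 0.9667) = 10.0 × -0.1834 = -1.834 cmH2O.
Original PIP = 440/53.0 + 10.0×0.9667 + 4 = 21.969 cmH2O; new PIP = 21.969 + (-1.834) = 20.135 cmH2O.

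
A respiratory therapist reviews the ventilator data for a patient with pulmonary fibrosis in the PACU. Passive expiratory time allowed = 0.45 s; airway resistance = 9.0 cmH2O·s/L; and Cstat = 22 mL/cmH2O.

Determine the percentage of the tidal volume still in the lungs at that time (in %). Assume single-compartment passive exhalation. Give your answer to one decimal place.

10.3

τ = R × C = 9.0 × 22 mL/cmH2O = 9.0 × 0.022 L/cmH2O = 0.198 s.
Passive exhalation: V(t)/V₀ = e^(−t/τ) = e^(−0.45/0.198) = 0.103.
Fraction remaining = 0.103 → 10.3%.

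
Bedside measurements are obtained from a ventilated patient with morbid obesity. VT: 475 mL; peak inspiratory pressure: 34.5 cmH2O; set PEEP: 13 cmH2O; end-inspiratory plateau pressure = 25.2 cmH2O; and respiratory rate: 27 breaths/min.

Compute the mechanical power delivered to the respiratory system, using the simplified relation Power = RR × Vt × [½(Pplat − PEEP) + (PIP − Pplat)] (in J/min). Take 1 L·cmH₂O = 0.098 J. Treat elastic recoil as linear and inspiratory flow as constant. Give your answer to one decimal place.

Per-breath work = Vt × [½(Pplat−PEEP) + (PIP−Pplat)] = 0.475 × [0.5×12.2 + 9.3] = 0.475 × 15.4 = 7.315 L·cmH2O.
Power = 27 × 7.315 = 197.51 L·cmH2O/min.
× 0.098 J/(L·cmH2O) → 19.356 J/min.

19.4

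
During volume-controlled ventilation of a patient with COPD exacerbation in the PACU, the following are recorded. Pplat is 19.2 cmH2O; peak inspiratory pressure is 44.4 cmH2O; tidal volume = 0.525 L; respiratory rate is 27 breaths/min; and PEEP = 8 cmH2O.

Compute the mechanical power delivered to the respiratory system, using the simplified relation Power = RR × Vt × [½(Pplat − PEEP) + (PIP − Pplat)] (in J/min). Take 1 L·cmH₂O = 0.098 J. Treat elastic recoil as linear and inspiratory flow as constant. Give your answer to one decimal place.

42.8

Per-breath work = Vt × [½(Pplat−PEEP) + (PIP−Pplat)] = 0.525 × [0.5×11.2 + 25.2] = 0.525 × 30.8 = 16.17 L·cmH2O.
Power = 27 × 16.17 = 436.59 L·cmH2O/min.
× 0.098 J/(L·cmH2O) → 42.786 J/min.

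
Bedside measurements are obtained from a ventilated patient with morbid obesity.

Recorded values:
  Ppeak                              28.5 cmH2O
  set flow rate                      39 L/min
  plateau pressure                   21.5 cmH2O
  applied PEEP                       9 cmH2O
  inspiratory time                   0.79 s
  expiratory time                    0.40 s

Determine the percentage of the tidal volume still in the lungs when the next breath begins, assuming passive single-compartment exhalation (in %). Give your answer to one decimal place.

Flow: 39 L/min ÷ 60 = 0.65 L/s.
Vt = flow × Ti = 0.65 L/s × 0.79 s × 1000 mL/L = 513.5 mL.
R = (PIP − Pplat)/V̇ = (28.5 − 21.5) / 0.65 = 7.0/0.65 = 10.769 cmH2O·s/L.
C = Vt/(Pplat − PEEP) = 513.5 / (21.5 − 9) = 513.5/12.5 = 41.08 mL/cmH2O.
τ = R × C = 10.769 × 0.04108 L/cmH2O = 0.4424 s.
Fraction remaining at end-expiration = e^(−Te/τ) = e^(−0.40/0.4424) = 0.4049 → 40.49%.

40.5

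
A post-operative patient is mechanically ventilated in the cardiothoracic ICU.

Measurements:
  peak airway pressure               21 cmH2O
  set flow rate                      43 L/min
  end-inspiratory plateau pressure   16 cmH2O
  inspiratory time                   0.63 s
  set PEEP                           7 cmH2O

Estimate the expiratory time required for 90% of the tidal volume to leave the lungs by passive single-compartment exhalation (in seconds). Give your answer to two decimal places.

Flow: 43 L/min ÷ 60 = 0.7167 L/s.
Vt = flow × Ti = 0.7167 L/s × 0.63 s × 1000 mL/L = 451.52 mL.
R = (PIP − Pplat)/V̇ = (21 − 16) / 0.7167 = 5.0/0.7167 = 6.976 cmH2O·s/L.
C = Vt/(Pplat − PEEP) = 451.52 / (16 − 7) = 451.52/9.0 = 50.169 mL/cmH2O.
τ = R × C = 6.976 × 0.05017 L/cmH2O = 0.35 s.
t = −τ·ln(1 − 0.90) = −0.35·ln(0.1) = 0.8059 s.

0.81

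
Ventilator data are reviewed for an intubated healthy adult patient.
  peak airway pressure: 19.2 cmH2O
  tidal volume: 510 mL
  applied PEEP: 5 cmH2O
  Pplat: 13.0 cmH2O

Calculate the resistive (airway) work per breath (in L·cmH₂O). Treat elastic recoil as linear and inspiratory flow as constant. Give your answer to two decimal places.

With constant inspiratory flow the resistive pressure is constant at PIP − Pplat = 19.2 − 13.0 = 6.2 cmH2O, so resistive work = 6.2 × 0.510 = 3.162 L·cmH2O.

3.16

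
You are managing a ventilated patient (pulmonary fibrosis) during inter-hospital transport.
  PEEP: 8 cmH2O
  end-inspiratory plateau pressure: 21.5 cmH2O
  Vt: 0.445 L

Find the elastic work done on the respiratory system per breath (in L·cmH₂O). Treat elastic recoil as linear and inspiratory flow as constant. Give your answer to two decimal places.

Elastic work ≈ ½ × (Pplat − PEEP) × Vt = 0.5 × (21.5 − 8) × 0.445 L = 0.5 × 13.5 × 0.445 = 3.004 L·cmH2O.

3.00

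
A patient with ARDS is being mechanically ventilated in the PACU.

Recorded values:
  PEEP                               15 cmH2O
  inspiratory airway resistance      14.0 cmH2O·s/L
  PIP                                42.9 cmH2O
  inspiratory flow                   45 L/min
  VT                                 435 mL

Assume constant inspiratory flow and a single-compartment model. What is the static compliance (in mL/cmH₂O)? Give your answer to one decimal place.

25.0

Flow: 45 L/min ÷ 60 = 0.75 L/s.
Equation of motion (constant flow): PIP = Vt/C + R·V̇ + PEEP.
Vt/C = PIP − R·V̇ − PEEP = 42.9 − 14.0×0.75 − 15 = 42.9 − 10.5 − 15 = 17.4 cmH2O.
C = Vt / 17.4 = 435 / 17.4 = 25.0 mL/cmH2O.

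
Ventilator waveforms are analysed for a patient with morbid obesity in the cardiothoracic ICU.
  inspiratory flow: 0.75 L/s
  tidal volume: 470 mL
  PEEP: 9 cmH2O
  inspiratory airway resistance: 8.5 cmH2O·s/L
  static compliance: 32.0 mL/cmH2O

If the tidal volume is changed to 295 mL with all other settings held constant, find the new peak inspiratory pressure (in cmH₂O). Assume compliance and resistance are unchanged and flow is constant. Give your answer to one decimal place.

24.6

PIP = Vt/C + R·V̇ + PEEP (constant-flow equation of motion).
Only the elastic term changes: ΔPIP = ΔVt / C = (295 − 470) / 32.0 = -5.469 cmH2O.
Original PIP = 470/32.0 + 8.5×0.75 + 9 = 30.063 cmH2O; new PIP = 30.063 + (-5.469) = 24.594 cmH2O.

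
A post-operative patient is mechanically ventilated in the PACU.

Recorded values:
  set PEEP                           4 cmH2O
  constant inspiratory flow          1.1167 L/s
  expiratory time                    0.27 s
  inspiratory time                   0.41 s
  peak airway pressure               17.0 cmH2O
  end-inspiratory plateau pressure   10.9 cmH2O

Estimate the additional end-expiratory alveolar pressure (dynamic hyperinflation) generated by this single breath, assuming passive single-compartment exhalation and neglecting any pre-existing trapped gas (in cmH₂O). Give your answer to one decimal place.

3.3

Vt = flow × Ti = 1.1167 L/s × 0.41 s × 1000 mL/L = 457.85 mL.
R = (PIP − Pplat)/V̇ = (17.0 − 10.9) / 1.1167 = 6.1/1.1167 = 5.463 cmH2O·s/L.
C = Vt/(Pplat − PEEP) = 457.85 / (10.9 − 4) = 457.85/6.9 = 66.355 mL/cmH2O.
τ = R × C = 5.463 × 0.06636 L/cmH2O = 0.3625 s.
Fraction remaining = e^(−Te/τ) = e^(−0.27/0.3625) = 0.4748; trapped volume = 457.85 × 0.4748 = 217.39 mL.
Additional alveolar pressure from trapping ≈ V_trapped / C = 217.39 / 66.355 = 3.276 cmH2O.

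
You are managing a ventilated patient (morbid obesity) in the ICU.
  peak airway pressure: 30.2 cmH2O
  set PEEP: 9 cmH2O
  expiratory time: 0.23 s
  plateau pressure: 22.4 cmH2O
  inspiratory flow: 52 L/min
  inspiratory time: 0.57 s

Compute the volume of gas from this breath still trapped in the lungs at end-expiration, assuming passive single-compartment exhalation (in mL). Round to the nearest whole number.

247

Flow: 52 L/min ÷ 60 = 0.8667 L/s.
Vt = flow × Ti = 0.8667 L/s × 0.57 s × 1000 mL/L = 494.02 mL.
R = (PIP − Pplat)/V̇ = (30.2 − 22.4) / 0.8667 = 7.8/0.8667 = 9.0 cmH2O·s/L.
C = Vt/(Pplat − PEEP) = 494.02 / (22.4 − 9) = 494.02/13.4 = 36.867 mL/cmH2O.
τ = R × C = 9.0 × 0.03687 L/cmH2O = 0.3318 s.
Fraction remaining = e^(−Te/τ) = e^(−0.23/0.3318) = 0.5.
Trapped volume = 494.02 × 0.5 = 247.01 mL.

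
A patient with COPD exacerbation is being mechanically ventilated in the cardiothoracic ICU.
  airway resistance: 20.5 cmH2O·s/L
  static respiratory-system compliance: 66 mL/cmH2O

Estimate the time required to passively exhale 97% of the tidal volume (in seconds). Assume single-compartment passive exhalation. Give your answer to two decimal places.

4.74

τ = R × C = 20.5 × 66 mL/cmH2O = 20.5 × 0.066 L/cmH2O = 1.353 s.
Exhaled fraction f = 1 − e^(−t/τ) → t = −τ·ln(1 − f) = −1.353·ln(0.03) = 4.744 s.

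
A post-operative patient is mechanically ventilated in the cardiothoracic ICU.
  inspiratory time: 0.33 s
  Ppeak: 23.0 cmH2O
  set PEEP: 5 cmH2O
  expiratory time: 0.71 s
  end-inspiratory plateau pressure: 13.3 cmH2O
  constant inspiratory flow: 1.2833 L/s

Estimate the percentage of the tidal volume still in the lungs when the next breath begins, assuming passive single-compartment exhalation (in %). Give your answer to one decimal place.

Vt = flow × Ti = 1.2833 L/s × 0.33 s × 1000 mL/L = 423.49 mL.
R = (PIP − Pplat)/V̇ = (23.0 − 13.3) / 1.2833 = 9.7/1.2833 = 7.559 cmH2O·s/L.
C = Vt/(Pplat − PEEP) = 423.49 / (13.3 − 5) = 423.49/8.3 = 51.023 mL/cmH2O.
τ = R × C = 7.559 × 0.05102 L/cmH2O = 0.3857 s.
Fraction remaining at end-expiration = e^(−Te/τ) = e^(−0.71/0.3857) = 0.1587 → 15.87%.

15.9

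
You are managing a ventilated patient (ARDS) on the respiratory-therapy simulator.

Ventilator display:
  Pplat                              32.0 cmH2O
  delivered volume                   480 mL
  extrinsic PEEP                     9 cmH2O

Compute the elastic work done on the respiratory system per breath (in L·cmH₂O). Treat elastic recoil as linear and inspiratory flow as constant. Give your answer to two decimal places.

Elastic work ≈ ½ × (Pplat − PEEP) × Vt = 0.5 × (32.0 − 9) × 0.480 L = 0.5 × 23.0 × 0.480 = 5.52 L·cmH2O.

5.52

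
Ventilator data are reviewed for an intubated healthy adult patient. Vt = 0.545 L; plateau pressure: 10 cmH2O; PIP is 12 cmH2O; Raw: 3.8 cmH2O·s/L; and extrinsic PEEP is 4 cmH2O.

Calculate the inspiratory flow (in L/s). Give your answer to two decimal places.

flow = (PIP − Pplat) / Raw = 2.0 / 3.8 = 0.5263 L/s.

0.53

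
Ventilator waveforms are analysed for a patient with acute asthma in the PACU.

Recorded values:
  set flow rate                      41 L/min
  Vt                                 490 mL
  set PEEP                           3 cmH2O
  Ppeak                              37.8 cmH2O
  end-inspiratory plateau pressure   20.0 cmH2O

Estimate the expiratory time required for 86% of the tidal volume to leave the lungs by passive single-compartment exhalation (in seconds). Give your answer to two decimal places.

Flow: 41 L/min ÷ 60 = 0.6833 L/s.
R = (PIP − Pplat)/V̇ = (37.8 − 20.0) / 0.6833 = 17.8/0.6833 = 26.05 cmH2O·s/L.
C = Vt/(Pplat − PEEP) = 490.0 / (20.0 − 3) = 490.0/17.0 = 28.824 mL/cmH2O.
τ = R × C = 26.05 × 0.02882 L/cmH2O = 0.7508 s.
t = −τ·ln(1 − 0.86) = −0.7508·ln(0.14) = 1.476 s.

1.48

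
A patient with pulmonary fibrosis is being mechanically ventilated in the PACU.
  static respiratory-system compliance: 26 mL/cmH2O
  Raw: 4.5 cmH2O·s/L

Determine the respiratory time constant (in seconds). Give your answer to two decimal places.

τ = R × C = 4.5 × 26 mL/cmH2O = 4.5 × 0.026 L/cmH2O = 0.117 s.

0.12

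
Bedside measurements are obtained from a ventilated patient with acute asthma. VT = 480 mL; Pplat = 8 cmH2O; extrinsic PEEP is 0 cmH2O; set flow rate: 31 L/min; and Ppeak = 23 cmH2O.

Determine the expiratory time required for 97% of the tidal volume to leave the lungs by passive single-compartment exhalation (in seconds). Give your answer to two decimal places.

6.11

Flow: 31 L/min ÷ 60 = 0.5167 L/s.
R = (PIP − Pplat)/V̇ = (23 − 8) / 0.5167 = 15.0/0.5167 = 29.03 cmH2O·s/L.
C = Vt/(Pplat − PEEP) = 480.0 / (8 − 0) = 480.0/8.0 = 60.0 mL/cmH2O.
τ = R × C = 29.03 × 0.06 L/cmH2O = 1.742 s.
t = −τ·ln(1 − 0.97) = −1.742·ln(0.03) = 6.108 s.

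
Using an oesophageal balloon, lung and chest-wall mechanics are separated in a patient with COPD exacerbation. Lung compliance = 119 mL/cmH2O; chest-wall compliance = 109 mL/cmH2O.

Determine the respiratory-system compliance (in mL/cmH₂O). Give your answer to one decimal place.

Lung and chest wall are elastances in series: 1/Crs = 1/CL + 1/Ccw.
1/Crs = 1/119 + 1/109 = 0.01758.
Crs = 56.883 mL/cmH2O.

56.9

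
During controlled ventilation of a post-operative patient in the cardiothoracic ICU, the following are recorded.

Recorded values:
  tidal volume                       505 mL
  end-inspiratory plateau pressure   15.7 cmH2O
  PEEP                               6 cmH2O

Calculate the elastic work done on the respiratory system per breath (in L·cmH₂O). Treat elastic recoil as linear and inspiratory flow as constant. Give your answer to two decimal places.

Elastic work ≈ ½ × (Pplat − PEEP) × Vt = 0.5 × (15.7 − 6) × 0.505 L = 0.5 × 9.7 × 0.505 = 2.449 L·cmH2O.

2.45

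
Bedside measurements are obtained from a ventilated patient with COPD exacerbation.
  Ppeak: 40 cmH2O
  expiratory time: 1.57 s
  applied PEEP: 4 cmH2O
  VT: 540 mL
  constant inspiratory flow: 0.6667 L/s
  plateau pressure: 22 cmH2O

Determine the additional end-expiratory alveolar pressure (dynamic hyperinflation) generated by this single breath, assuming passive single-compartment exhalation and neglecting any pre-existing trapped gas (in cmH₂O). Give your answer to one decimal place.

2.6

R = (PIP − Pplat)/V̇ = (40 − 22) / 0.6667 = 18.0/0.6667 = 26.999 cmH2O·s/L.
C = Vt/(Pplat − PEEP) = 540.0 / (22 − 4) = 540.0/18.0 = 30.0 mL/cmH2O.
τ = R × C = 26.999 × 0.03 L/cmH2O = 0.81 s.
Fraction remaining = e^(−Te/τ) = e^(−1.57/0.81) = 0.144; trapped volume = 540.0 × 0.144 = 77.76 mL.
Additional alveolar pressure from trapping ≈ V_trapped / C = 77.76 / 30.0 = 2.592 cmH2O.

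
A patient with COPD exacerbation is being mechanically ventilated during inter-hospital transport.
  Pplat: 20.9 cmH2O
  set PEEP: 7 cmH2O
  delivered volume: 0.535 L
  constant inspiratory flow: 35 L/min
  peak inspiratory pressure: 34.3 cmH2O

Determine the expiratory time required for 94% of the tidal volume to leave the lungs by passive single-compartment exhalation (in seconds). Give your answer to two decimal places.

Flow: 35 L/min ÷ 60 = 0.5833 L/s.
R = (PIP − Pplat)/V̇ = (34.3 − 20.9) / 0.5833 = 13.4/0.5833 = 22.973 cmH2O·s/L.
C = Vt/(Pplat − PEEP) = 535.0 / (20.9 − 7) = 535.0/13.9 = 38.489 mL/cmH2O.
τ = R × C = 22.973 × 0.03849 L/cmH2O = 0.8842 s.
t = −τ·ln(1 − 0.94) = −0.8842·ln(0.06) = 2.488 s.

2.49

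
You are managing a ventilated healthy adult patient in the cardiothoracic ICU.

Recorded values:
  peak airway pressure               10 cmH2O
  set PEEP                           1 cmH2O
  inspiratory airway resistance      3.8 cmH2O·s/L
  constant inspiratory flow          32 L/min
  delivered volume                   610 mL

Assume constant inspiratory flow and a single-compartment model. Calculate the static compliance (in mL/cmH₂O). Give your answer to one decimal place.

Flow: 32 L/min ÷ 60 = 0.5333 L/s.
Equation of motion (constant flow): PIP = Vt/C + R·V̇ + PEEP.
Vt/C = PIP − R·V̇ − PEEP = 10 − 3.8×0.5333 − 1 = 10 − 2.027 − 1 = 6.973 cmH2O.
C = Vt / 6.973 = 610 / 6.973 = 87.48 mL/cmH2O.

87.5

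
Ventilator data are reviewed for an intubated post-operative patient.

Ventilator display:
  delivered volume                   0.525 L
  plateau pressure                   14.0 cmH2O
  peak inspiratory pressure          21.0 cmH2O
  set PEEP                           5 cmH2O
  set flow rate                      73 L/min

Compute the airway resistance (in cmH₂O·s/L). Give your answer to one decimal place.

5.8

Flow: 73 L/min ÷ 60 = 1.2167 L/s.
Raw = (PIP − Pplat) / flow = (21.0 − 14.0) / 1.2167 = 7.0 / 1.2167 = 5.753 cmH2O·s/L.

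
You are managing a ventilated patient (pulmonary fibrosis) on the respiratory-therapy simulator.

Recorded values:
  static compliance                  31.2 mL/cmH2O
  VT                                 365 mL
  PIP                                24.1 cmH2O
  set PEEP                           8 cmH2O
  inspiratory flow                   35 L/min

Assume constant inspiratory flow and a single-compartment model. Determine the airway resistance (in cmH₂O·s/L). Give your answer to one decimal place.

7.5

Flow: 35 L/min ÷ 60 = 0.5833 L/s.
Equation of motion (constant flow): PIP = Vt/C + R·V̇ + PEEP.
R·V̇ = PIP − Vt/C − PEEP = 24.1 − 365/31.2 − 8 = 24.1 − 11.699 − 8 = 4.401 cmH2O.
R = 4.401 / 0.5833 = 7.545 cmH2O·s/L.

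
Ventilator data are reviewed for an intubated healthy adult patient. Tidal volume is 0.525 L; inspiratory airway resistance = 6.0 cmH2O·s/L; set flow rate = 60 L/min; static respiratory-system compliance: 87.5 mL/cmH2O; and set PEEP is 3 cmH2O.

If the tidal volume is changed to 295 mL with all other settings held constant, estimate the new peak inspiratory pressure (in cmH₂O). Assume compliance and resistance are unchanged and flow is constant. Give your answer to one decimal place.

Flow: 60 L/min ÷ 60 = 1 L/s.
PIP = Vt/C + R·V̇ + PEEP (constant-flow equation of motion).
Only the elastic term changes: ΔPIP = ΔVt / C = (295 − 525) / 87.5 = -2.629 cmH2O.
Original PIP = 525/87.5 + 6.0×1 + 3 = 15.0 cmH2O; new PIP = 15.0 + (-2.629) = 12.371 cmH2O.

12.4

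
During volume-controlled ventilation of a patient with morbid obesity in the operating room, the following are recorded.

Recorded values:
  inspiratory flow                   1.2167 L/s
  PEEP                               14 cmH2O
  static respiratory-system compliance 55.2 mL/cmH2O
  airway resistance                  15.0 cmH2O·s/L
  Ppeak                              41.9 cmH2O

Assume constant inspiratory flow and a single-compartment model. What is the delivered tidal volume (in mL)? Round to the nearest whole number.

Equation of motion (constant flow): PIP = Vt/C + R·V̇ + PEEP.
Vt/C = PIP − R·V̇ − PEEP = 41.9 − 18.251 − 14 = 9.649 cmH2O.
Vt = C × 9.649 = 55.2 × 9.649 = 532.62 mL.

533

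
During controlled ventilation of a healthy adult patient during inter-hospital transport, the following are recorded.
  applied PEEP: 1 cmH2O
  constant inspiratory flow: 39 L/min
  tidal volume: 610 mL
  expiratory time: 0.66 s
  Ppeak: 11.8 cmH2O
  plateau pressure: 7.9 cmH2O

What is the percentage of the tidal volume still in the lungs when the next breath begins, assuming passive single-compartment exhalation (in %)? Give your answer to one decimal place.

Flow: 39 L/min ÷ 60 = 0.65 L/s.
R = (PIP − Pplat)/V̇ = (11.8 − 7.9) / 0.65 = 3.9/0.65 = 6.0 cmH2O·s/L.
C = Vt/(Pplat − PEEP) = 610.0 / (7.9 − 1) = 610.0/6.9 = 88.406 mL/cmH2O.
τ = R × C = 6.0 × 0.08841 L/cmH2O = 0.5305 s.
Fraction remaining at end-expiration = e^(−Te/τ) = e^(−0.66/0.5305) = 0.2882 → 28.82%.

28.8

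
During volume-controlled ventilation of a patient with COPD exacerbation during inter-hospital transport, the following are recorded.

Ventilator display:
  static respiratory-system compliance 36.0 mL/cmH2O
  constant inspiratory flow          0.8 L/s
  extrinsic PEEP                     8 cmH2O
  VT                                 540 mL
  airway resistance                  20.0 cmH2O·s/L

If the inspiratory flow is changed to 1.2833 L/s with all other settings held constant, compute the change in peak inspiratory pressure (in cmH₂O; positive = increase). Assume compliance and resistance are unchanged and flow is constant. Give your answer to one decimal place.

9.7

PIP = Vt/C + R·V̇ + PEEP (constant-flow equation of motion).
Only the resistive term changes: ΔPIP = R × ΔV̇ = 20.0 × (1.2833 − 0.8) = 20.0 × 0.4833 = 9.666 cmH2O.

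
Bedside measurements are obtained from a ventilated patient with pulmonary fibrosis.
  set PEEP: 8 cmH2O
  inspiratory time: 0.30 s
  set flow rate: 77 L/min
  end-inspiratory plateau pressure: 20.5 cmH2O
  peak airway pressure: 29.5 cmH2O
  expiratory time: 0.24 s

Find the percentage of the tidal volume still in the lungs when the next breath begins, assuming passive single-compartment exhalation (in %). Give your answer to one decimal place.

Flow: 77 L/min ÷ 60 = 1.2833 L/s.
Vt = flow × Ti = 1.2833 L/s × 0.30 s × 1000 mL/L = 384.99 mL.
R = (PIP − Pplat)/V̇ = (29.5 − 20.5) / 1.2833 = 9.0/1.2833 = 7.013 cmH2O·s/L.
C = Vt/(Pplat − PEEP) = 384.99 / (20.5 − 8) = 384.99/12.5 = 30.799 mL/cmH2O.
τ = R × C = 7.013 × 0.0308 L/cmH2O = 0.216 s.
Fraction remaining at end-expiration = e^(−Te/τ) = e^(−0.24/0.216) = 0.3292 → 32.92%.

32.9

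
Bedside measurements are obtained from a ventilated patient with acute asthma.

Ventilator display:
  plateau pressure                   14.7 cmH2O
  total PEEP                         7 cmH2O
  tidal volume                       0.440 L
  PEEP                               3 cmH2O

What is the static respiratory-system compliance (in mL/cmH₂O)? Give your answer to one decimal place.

End-expiratory occlusion gives total PEEP = 7 cmH2O (intrinsic PEEP = 7 − 3 = 4). Use total PEEP for the elastic gradient.
Cstat = Vt / (Pplat − PEEPtotal) = 440 / (14.7 − 7) = 440 / 7.7 = 57.143 mL/cmH2O.

57.1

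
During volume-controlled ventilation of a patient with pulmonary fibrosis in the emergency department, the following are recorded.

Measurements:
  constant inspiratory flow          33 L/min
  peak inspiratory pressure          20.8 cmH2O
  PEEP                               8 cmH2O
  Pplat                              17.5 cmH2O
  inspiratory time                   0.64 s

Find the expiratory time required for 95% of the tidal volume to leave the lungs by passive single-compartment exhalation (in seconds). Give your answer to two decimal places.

0.67

Flow: 33 L/min ÷ 60 = 0.55 L/s.
Vt = flow × Ti = 0.55 L/s × 0.64 s × 1000 mL/L = 352.0 mL.
R = (PIP − Pplat)/V̇ = (20.8 − 17.5) / 0.55 = 3.3/0.55 = 6.0 cmH2O·s/L.
C = Vt/(Pplat − PEEP) = 352.0 / (17.5 − 8) = 352.0/9.5 = 37.053 mL/cmH2O.
τ = R × C = 6.0 × 0.03705 L/cmH2O = 0.2223 s.
t = −τ·ln(1 − 0.95) = −0.2223·ln(0.05) = 0.666 s.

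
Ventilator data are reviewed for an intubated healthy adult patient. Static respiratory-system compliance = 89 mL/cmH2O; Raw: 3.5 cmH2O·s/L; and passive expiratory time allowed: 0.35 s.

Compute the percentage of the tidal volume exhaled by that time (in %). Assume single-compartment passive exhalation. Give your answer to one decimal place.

τ = R × C = 3.5 × 89 mL/cmH2O = 3.5 × 0.089 L/cmH2O = 0.3115 s.
Passive exhalation: V(t)/V₀ = e^(−t/τ) = e^(−0.35/0.3115) = 0.3251.
Fraction exhaled = 1 − 0.3251 = 0.6749 → 67.49%.

67.5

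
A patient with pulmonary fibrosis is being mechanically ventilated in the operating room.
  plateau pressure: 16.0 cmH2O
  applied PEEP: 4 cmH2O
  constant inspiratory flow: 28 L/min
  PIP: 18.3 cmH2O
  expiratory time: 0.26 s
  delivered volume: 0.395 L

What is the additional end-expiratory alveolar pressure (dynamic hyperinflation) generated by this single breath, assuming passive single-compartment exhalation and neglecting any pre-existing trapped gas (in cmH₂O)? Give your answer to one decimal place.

2.4

Flow: 28 L/min ÷ 60 = 0.4667 L/s.
R = (PIP − Pplat)/V̇ = (18.3 − 16.0) / 0.4667 = 2.3/0.4667 = 4.928 cmH2O·s/L.
C = Vt/(Pplat − PEEP) = 395.0 / (16.0 − 4) = 395.0/12.0 = 32.917 mL/cmH2O.
τ = R × C = 4.928 × 0.03292 L/cmH2O = 0.1622 s.
Fraction remaining = e^(−Te/τ) = e^(−0.26/0.1622) = 0.2013; trapped volume = 395.0 × 0.2013 = 79.514 mL.
Additional alveolar pressure from trapping ≈ V_trapped / C = 79.514 / 32.917 = 2.416 cmH2O.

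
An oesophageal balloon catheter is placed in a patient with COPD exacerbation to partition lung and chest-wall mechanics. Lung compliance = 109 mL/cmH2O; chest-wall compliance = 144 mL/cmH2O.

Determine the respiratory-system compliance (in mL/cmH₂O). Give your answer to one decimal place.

Lung and chest wall are elastances in series: 1/Crs = 1/CL + 1/Ccw.
1/Crs = 1/109 + 1/144 = 0.01612.
Crs = 62.035 mL/cmH2O.

62.0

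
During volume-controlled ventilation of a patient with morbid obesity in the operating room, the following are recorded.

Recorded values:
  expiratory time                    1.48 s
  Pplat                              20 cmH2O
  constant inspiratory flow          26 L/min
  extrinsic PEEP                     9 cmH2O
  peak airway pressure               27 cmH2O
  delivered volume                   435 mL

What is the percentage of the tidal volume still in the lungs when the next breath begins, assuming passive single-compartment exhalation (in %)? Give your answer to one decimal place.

Flow: 26 L/min ÷ 60 = 0.4333 L/s.
R = (PIP − Pplat)/V̇ = (27 − 20) / 0.4333 = 7.0/0.4333 = 16.155 cmH2O·s/L.
C = Vt/(Pplat − PEEP) = 435.0 / (20 − 9) = 435.0/11.0 = 39.545 mL/cmH2O.
τ = R × C = 16.155 × 0.03955 L/cmH2O = 0.6389 s.
Fraction remaining at end-expiration = e^(−Te/τ) = e^(−1.48/0.6389) = 0.09862 → 9.862%.

9.9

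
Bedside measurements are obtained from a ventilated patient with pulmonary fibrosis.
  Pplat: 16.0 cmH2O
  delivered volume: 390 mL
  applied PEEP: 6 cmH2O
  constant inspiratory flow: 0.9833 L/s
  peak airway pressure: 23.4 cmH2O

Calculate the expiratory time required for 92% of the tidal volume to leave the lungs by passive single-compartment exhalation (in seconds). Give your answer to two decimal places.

R = (PIP − Pplat)/V̇ = (23.4 − 16.0) / 0.9833 = 7.4/0.9833 = 7.526 cmH2O·s/L.
C = Vt/(Pplat − PEEP) = 390.0 / (16.0 − 6) = 390.0/10.0 = 39.0 mL/cmH2O.
τ = R × C = 7.526 × 0.039 L/cmH2O = 0.2935 s.
t = −τ·ln(1 − 0.92) = −0.2935·ln(0.08) = 0.7413 s.

0.74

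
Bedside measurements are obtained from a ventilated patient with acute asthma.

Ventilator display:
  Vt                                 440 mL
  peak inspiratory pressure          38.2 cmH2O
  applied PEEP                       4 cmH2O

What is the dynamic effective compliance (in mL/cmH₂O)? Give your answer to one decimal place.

12.9

Dynamic compliance = Vt / (PIP − PEEP) = 440 / (38.2 − 4) = 440 / 34.2 = 12.865 mL/cmH2O.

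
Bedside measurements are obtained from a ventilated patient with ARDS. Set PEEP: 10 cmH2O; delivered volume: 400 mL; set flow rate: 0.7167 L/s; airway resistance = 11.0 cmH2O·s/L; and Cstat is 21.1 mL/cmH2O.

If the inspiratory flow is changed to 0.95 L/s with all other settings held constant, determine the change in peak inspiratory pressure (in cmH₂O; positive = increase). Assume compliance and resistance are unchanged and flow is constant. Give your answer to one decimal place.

2.6

PIP = Vt/C + R·V̇ + PEEP (constant-flow equation of motion).
Only the resistive term changes: ΔPIP = R × ΔV̇ = 11.0 × (0.95 − 0.7167) = 11.0 × 0.2333 = 2.566 cmH2O.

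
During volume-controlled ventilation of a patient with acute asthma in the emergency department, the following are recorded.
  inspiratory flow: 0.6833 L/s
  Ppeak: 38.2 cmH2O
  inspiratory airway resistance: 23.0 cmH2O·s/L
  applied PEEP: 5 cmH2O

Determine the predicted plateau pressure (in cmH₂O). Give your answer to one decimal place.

22.5

Pplat = PIP − Raw × flow = 38.2 − 23.0 × 0.6833 = 38.2 − 15.716 = 22.484 cmH2O.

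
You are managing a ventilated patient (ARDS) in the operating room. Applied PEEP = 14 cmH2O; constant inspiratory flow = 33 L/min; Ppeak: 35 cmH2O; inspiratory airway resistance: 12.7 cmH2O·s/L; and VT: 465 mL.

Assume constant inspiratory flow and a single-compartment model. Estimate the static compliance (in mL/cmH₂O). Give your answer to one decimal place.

Flow: 33 L/min ÷ 60 = 0.55 L/s.
Equation of motion (constant flow): PIP = Vt/C + R·V̇ + PEEP.
Vt/C = PIP − R·V̇ − PEEP = 35 − 12.7×0.55 − 14 = 35 − 6.985 − 14 = 14.015 cmH2O.
C = Vt / 14.015 = 465 / 14.015 = 33.179 mL/cmH2O.

33.2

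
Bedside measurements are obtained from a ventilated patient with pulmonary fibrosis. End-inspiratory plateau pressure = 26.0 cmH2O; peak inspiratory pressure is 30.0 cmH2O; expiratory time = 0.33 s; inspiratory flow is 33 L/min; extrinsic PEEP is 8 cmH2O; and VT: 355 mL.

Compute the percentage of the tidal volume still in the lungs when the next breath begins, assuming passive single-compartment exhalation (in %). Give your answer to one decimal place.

10.0

Flow: 33 L/min ÷ 60 = 0.55 L/s.
R = (PIP − Pplat)/V̇ = (30.0 − 26.0) / 0.55 = 4.0/0.55 = 7.273 cmH2O·s/L.
C = Vt/(Pplat − PEEP) = 355.0 / (26.0 − 8) = 355.0/18.0 = 19.722 mL/cmH2O.
τ = R × C = 7.273 × 0.01972 L/cmH2O = 0.1434 s.
Fraction remaining at end-expiration = e^(−Te/τ) = e^(−0.33/0.1434) = 0.1001 → 10.01%.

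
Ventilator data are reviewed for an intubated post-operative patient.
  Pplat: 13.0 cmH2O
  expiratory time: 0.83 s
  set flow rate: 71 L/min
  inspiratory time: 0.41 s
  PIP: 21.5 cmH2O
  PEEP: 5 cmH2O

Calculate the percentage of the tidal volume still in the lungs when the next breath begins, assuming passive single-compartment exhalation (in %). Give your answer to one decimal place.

14.9

Flow: 71 L/min ÷ 60 = 1.1833 L/s.
Vt = flow × Ti = 1.1833 L/s × 0.41 s × 1000 mL/L = 485.15 mL.
R = (PIP − Pplat)/V̇ = (21.5 − 13.0) / 1.1833 = 8.5/1.1833 = 7.183 cmH2O·s/L.
C = Vt/(Pplat − PEEP) = 485.15 / (13.0 − 5) = 485.15/8.0 = 60.644 mL/cmH2O.
τ = R × C = 7.183 × 0.06064 L/cmH2O = 0.4356 s.
Fraction remaining at end-expiration = e^(−Te/τ) = e^(−0.83/0.4356) = 0.1488 → 14.88%.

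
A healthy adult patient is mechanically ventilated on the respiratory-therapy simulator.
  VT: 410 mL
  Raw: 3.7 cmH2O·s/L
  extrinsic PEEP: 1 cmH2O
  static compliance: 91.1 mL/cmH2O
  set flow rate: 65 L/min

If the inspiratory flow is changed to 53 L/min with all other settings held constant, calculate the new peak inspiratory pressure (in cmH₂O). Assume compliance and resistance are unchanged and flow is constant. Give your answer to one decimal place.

Flow: 65 L/min ÷ 60 = 1.0833 L/s.
New flow: 53 L/min ÷ 60 = 0.8833 L/s.
PIP = Vt/C + R·V̇ + PEEP (constant-flow equation of motion).
Only the resistive term changes: ΔPIP = R × ΔV̇ = 3.7 × (0.8833 − 1.0833) = 3.7 × -0.2 = -0.74 cmH2O.
Original PIP = 410/91.1 + 3.7×1.0833 + 1 = 9.509 cmH2O; new PIP = 9.509 + (-0.74) = 8.769 cmH2O.

8.8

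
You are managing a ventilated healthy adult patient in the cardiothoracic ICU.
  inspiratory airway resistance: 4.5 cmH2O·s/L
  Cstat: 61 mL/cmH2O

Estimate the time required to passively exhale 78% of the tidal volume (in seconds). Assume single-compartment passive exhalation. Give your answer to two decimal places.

τ = R × C = 4.5 × 61 mL/cmH2O = 4.5 × 0.061 L/cmH2O = 0.2745 s.
Exhaled fraction f = 1 − e^(−t/τ) → t = −τ·ln(1 − f) = −0.2745·ln(0.22) = 0.4156 s.

0.42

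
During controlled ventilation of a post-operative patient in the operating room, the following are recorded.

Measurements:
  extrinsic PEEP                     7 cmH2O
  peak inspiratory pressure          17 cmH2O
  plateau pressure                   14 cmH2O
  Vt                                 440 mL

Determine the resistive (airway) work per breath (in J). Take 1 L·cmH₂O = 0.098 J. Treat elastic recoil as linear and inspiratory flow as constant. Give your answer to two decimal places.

0.13

With constant inspiratory flow the resistive pressure is constant at PIP − Pplat = 17 − 14 = 3.0 cmH2O, so resistive work = 3.0 × 0.440 = 1.32 L·cmH2O.
× 0.098 J/(L·cmH2O) → 0.1294 J.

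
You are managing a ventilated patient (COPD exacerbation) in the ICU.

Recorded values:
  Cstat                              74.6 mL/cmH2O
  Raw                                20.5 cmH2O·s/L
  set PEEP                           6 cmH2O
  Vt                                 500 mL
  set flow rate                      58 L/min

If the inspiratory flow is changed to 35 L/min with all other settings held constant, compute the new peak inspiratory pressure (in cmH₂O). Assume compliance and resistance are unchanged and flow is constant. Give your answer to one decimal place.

24.7

Flow: 58 L/min ÷ 60 = 0.9667 L/s.
New flow: 35 L/min ÷ 60 = 0.5833 L/s.
PIP = Vt/C + R·V̇ + PEEP (constant-flow equation of motion).
Only the resistive term changes: ΔPIP = R × ΔV̇ = 20.5 × (0.5833 − 0.9667) = 20.5 × -0.3834 = -7.86 cmH2O.
Original PIP = 500/74.6 + 20.5×0.9667 + 6 = 32.52 cmH2O; new PIP = 32.52 + (-7.86) = 24.66 cmH2O.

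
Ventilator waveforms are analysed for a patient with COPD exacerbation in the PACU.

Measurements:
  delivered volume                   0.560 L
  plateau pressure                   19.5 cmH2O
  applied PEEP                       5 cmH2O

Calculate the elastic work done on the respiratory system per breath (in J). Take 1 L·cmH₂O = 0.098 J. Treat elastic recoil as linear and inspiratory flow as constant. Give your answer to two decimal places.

Elastic work ≈ ½ × (Pplat − PEEP) × Vt = 0.5 × (19.5 − 5) × 0.560 L = 0.5 × 14.5 × 0.560 = 4.06 L·cmH2O.
× 0.098 J/(L·cmH2O) → 0.3979 J.

0.40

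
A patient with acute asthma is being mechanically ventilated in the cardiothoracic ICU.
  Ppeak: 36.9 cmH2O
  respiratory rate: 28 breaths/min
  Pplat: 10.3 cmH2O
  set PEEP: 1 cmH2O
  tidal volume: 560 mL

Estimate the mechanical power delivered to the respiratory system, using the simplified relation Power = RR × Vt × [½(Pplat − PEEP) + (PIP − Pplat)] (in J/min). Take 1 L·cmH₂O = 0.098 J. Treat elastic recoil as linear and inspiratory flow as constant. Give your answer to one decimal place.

48.0

Per-breath work = Vt × [½(Pplat−PEEP) + (PIP−Pplat)] = 0.560 × [0.5×9.3 + 26.6] = 0.560 × 31.25 = 17.5 L·cmH2O.
Power = 28 × 17.5 = 490.0 L·cmH2O/min.
× 0.098 J/(L·cmH2O) → 48.02 J/min.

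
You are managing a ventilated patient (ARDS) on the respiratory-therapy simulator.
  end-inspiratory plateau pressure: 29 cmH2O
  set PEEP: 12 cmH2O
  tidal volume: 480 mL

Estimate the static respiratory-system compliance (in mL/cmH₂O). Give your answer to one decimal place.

Cstat = Vt / (Pplat − PEEP) = 480 / (29 − 12) = 480 / 17.0 = 28.235 mL/cmH2O.

28.2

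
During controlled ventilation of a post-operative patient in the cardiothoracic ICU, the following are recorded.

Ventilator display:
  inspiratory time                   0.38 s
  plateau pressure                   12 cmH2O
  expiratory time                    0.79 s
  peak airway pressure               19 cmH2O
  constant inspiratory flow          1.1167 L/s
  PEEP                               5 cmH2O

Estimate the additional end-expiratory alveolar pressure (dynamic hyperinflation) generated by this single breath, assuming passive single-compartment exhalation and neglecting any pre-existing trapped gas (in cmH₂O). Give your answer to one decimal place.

Vt = flow × Ti = 1.1167 L/s × 0.38 s × 1000 mL/L = 424.35 mL.
R = (PIP − Pplat)/V̇ = (19 − 12) / 1.1167 = 7.0/1.1167 = 6.268 cmH2O·s/L.
C = Vt/(Pplat − PEEP) = 424.35 / (12 − 5) = 424.35/7.0 = 60.621 mL/cmH2O.
τ = R × C = 6.268 × 0.06062 L/cmH2O = 0.38 s.
Fraction remaining = e^(−Te/τ) = e^(−0.79/0.38) = 0.1251; trapped volume = 424.35 × 0.1251 = 53.086 mL.
Additional alveolar pressure from trapping ≈ V_trapped / C = 53.086 / 60.621 = 0.8757 cmH2O.

0.9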